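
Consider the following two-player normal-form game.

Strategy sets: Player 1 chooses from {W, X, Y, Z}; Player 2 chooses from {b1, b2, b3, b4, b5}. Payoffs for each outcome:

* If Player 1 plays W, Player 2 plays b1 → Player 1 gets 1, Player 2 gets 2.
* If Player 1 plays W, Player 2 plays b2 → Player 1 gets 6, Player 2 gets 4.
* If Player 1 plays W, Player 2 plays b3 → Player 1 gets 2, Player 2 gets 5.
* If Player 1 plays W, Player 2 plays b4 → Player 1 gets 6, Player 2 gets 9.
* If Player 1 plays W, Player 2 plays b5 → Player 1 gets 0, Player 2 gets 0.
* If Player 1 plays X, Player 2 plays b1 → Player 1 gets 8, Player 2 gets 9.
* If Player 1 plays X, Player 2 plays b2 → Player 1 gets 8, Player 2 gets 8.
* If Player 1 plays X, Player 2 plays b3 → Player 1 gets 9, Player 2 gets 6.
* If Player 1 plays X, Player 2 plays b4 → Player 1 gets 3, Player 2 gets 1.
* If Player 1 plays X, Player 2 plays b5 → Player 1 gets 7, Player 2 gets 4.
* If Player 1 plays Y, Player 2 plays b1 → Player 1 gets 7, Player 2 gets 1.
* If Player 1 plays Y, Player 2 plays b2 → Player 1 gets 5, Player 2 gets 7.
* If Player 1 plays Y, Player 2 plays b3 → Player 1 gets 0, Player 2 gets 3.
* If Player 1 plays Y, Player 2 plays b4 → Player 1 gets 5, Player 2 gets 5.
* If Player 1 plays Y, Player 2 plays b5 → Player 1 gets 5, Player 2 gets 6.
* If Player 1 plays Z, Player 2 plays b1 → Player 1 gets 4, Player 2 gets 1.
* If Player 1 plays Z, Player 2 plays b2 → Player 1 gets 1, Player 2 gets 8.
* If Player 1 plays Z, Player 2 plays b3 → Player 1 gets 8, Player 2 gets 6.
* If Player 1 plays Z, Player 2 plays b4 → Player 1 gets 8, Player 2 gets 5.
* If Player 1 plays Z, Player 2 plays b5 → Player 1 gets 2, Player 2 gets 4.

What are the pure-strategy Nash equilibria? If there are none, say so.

(W, b1): Player 1 can switch to X (1 → 8). Not NE.
(W, b2): Player 1 can switch to X (6 → 8). Not NE.
(W, b3): Player 1 can switch to X (2 → 9). Not NE.
(W, b4): Player 1 can switch to Z (6 → 8). Not NE.
(W, b5): Player 1 can switch to X (0 → 7). Not NE.
(X, b1): Player 1 gets 8, best alternative 7; Player 2 gets 9, best alternative 8. No profitable deviation — NE.
(X, b2): Player 2 can switch to b1 (8 → 9). Not NE.
(X, b3): Player 2 can switch to b1 (6 → 9). Not NE.
(X, b4): Player 1 can switch to W (3 → 6). Not NE.
(The remaining 11 profiles each have a profitable deviation by the same check.)

(X, b1)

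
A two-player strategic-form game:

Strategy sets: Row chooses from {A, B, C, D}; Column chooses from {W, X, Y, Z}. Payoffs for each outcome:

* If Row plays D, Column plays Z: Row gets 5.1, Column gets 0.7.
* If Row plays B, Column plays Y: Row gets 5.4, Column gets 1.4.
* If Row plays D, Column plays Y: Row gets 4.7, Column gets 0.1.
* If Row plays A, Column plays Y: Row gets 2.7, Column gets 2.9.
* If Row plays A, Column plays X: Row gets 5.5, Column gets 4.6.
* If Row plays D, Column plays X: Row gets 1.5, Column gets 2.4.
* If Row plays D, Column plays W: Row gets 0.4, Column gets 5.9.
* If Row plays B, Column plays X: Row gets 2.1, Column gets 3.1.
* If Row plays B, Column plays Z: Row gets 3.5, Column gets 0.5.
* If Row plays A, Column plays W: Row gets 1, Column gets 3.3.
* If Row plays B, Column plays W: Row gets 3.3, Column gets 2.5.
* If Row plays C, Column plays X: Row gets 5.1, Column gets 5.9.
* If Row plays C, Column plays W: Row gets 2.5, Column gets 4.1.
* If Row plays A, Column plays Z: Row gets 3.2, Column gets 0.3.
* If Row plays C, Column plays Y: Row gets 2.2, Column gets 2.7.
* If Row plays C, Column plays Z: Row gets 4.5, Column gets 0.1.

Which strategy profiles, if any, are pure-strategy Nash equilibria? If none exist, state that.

Row against W: payoffs 1, 3.3, 2.5, 0.4 → best response B.
Row against X: payoffs 5.5, 2.1, 5.1, 1.5 → best response A.
Row against Y: payoffs 2.7, 5.4, 2.2, 4.7 → best response B.
Row against Z: payoffs 3.2, 3.5, 4.5, 5.1 → best response D.
Column against A: payoffs 3.3, 4.6, 2.9, 0.3 → best response X.
Column against B: payoffs 2.5, 3.1, 1.4, 0.5 → best response X.
Column against C: payoffs 4.1, 5.9, 2.7, 0.1 → best response X.
Column against D: payoffs 5.9, 2.4, 0.1, 0.7 → best response W.
Mutual best responses: (A, X).

Pure NE: (A, X)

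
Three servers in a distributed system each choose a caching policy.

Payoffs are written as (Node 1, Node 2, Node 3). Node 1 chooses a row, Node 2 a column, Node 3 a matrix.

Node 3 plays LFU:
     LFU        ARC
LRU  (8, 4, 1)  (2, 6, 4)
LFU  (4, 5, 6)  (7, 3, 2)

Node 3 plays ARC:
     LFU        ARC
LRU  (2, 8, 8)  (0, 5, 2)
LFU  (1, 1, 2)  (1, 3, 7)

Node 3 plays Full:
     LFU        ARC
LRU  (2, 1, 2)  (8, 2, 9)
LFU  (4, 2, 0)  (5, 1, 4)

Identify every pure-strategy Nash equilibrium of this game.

(LRU, LFU, LFU): Node 2 can switch to ARC (4 → 6). Not NE.
(LRU, LFU, ARC): Node 1 gets 2, best alternative 1; Node 2 gets 8, best alternative 5; Node 3 gets 8, best alternative 2. No profitable deviation — NE.
(LRU, LFU, Full): Node 1 can switch to LFU (2 → 4). Not NE.
(LRU, ARC, LFU): Node 1 can switch to LFU (2 → 7). Not NE.
(LRU, ARC, ARC): Node 1 can switch to LFU (0 → 1). Not NE.
(LRU, ARC, Full): Node 1 gets 8, best alternative 5; Node 2 gets 2, best alternative 1; Node 3 gets 9, best alternative 4. No profitable deviation — NE.
(LFU, LFU, LFU): Node 1 can switch to LRU (4 → 8). Not NE.
(LFU, LFU, ARC): Node 1 can switch to LRU (1 → 2). Not NE.
(LFU, LFU, Full): Node 3 can switch to LFU (0 → 6). Not NE.
(LFU, ARC, LFU): Node 2 can switch to LFU (3 → 5). Not NE.
(LFU, ARC, ARC): Node 1 gets 1, best alternative 0; Node 2 gets 3, best alternative 1; Node 3 gets 7, best alternative 4. No profitable deviation — NE.
(The remaining 1 profile has a profitable deviation by the same check.)

Pure-strategy Nash equilibria: (LRU, LFU, ARC) and (LRU, ARC, Full) and (LFU, ARC, ARC)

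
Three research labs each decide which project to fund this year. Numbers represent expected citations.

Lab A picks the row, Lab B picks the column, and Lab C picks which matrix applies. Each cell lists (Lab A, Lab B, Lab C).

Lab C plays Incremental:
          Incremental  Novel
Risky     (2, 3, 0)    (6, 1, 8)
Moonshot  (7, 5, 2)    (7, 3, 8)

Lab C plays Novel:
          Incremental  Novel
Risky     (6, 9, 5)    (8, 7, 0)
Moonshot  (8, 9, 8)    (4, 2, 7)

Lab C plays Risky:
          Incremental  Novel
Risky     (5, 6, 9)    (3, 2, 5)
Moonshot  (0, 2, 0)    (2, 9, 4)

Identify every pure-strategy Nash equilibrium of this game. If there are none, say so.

Lab A against (Incremental, Incremental): payoffs 2, 7 → best response Moonshot.
Lab A against (Incremental, Novel): payoffs 6, 8 → best response Moonshot.
Lab A against (Incremental, Risky): payoffs 5, 0 → best response Risky.
Lab A against (Novel, Incremental): payoffs 6, 7 → best response Moonshot.
Lab A against (Novel, Novel): payoffs 8, 4 → best response Risky.
Lab A against (Novel, Risky): payoffs 3, 2 → best response Risky.
Lab B against (Risky, Incremental): payoffs 3, 1 → best response Incremental.
Lab B against (Risky, Novel): payoffs 9, 7 → best response Incremental.
Lab B against (Risky, Risky): payoffs 6, 2 → best response Incremental.
Lab B against (Moonshot, Incremental): payoffs 5, 3 → best response Incremental.
Lab B against (Moonshot, Novel): payoffs 9, 2 → best response Incremental.
Lab B against (Moonshot, Risky): payoffs 2, 9 → best response Novel.
Lab C against (Risky, Incremental): payoffs 0, 5, 9 → best response Risky.
Lab C against (Risky, Novel): payoffs 8, 0, 5 → best response Incremental.
Lab C against (Moonshot, Incremental): payoffs 2, 8, 0 → best response Novel.
Lab C against (Moonshot, Novel): payoffs 8, 7, 4 → best response Incremental.
Mutual best responses: (Risky, Incremental, Risky); (Moonshot, Incremental, Novel).

The pure Nash equilibria are (Risky, Incremental, Risky); (Moonshot, Incremental, Novel).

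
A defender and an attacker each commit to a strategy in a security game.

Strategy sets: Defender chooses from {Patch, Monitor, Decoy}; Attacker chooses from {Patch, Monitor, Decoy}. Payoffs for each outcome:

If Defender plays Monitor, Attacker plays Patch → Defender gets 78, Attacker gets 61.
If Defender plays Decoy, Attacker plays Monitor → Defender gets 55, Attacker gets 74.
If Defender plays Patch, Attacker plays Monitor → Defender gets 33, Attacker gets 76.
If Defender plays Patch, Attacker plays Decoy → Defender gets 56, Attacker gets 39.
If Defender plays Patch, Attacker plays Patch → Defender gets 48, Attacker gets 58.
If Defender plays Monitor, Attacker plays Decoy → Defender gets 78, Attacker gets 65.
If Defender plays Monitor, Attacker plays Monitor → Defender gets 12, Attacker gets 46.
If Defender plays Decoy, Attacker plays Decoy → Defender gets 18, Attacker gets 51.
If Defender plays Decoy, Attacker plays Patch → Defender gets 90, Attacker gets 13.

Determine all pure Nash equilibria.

The pure Nash equilibria are (Monitor, Decoy); (Decoy, Monitor).

Check each profile: it is a Nash equilibrium iff no player can strictly gain by switching unilaterally.
(Patch, Patch): Defender can switch to Monitor (48 → 78). Not NE.
(Patch, Monitor): Defender can switch to Decoy (33 → 55). Not NE.
(Patch, Decoy): Defender can switch to Monitor (56 → 78). Not NE.
(Monitor, Patch): Defender can switch to Decoy (78 → 90). Not NE.
(Monitor, Monitor): Defender can switch to Patch (12 → 33). Not NE.
(Monitor, Decoy): Defender gets 78, best alternative 56; Attacker gets 65, best alternative 61. No profitable deviation — NE.
(Decoy, Patch): Attacker can switch to Monitor (13 → 74). Not NE.
(Decoy, Monitor): Defender gets 55, best alternative 33; Attacker gets 74, best alternative 51. No profitable deviation — NE.
(The remaining 1 profile has a profitable deviation by the same check.)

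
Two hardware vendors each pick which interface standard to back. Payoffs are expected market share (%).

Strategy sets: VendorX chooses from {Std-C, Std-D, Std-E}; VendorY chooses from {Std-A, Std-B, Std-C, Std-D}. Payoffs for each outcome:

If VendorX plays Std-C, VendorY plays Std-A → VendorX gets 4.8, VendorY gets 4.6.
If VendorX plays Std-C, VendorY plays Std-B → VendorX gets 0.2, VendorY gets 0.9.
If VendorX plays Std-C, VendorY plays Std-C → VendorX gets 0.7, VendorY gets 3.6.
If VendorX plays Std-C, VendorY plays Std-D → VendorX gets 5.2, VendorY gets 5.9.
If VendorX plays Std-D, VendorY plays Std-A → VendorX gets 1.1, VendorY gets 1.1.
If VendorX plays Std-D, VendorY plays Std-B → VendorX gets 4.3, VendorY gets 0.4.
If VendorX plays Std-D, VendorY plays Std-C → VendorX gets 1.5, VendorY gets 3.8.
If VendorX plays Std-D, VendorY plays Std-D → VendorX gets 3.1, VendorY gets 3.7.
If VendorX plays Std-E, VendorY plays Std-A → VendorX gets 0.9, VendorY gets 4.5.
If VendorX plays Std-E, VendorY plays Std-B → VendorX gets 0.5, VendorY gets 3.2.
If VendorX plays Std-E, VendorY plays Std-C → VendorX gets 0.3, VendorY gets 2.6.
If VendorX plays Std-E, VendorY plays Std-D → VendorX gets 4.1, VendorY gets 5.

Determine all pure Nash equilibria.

(Std-C, Std-A): VendorY can switch to Std-D (4.6 → 5.9). Not NE.
(Std-C, Std-B): VendorX can switch to Std-D (0.2 → 4.3). Not NE.
(Std-C, Std-C): VendorX can switch to Std-D (0.7 → 1.5). Not NE.
(Std-C, Std-D): VendorX gets 5.2, best alternative 4.1; VendorY gets 5.9, best alternative 4.6. No profitable deviation — NE.
(Std-D, Std-A): VendorX can switch to Std-C (1.1 → 4.8). Not NE.
(Std-D, Std-B): VendorY can switch to Std-A (0.4 → 1.1). Not NE.
(Std-D, Std-C): VendorX gets 1.5, best alternative 0.7; VendorY gets 3.8, best alternative 3.7. No profitable deviation — NE.
(Std-D, Std-D): VendorX can switch to Std-C (3.1 → 5.2). Not NE.
(Std-E, Std-A): VendorX can switch to Std-C (0.9 → 4.8). Not NE.
(Std-E, Std-B): VendorX can switch to Std-D (0.5 → 4.3). Not NE.
(Std-E, Std-C): VendorX can switch to Std-C (0.3 → 0.7). Not NE.
(Std-E, Std-D): VendorX can switch to Std-C (4.1 → 5.2). Not NE.

Pure-strategy Nash equilibria: (Std-C, Std-D), (Std-D, Std-C)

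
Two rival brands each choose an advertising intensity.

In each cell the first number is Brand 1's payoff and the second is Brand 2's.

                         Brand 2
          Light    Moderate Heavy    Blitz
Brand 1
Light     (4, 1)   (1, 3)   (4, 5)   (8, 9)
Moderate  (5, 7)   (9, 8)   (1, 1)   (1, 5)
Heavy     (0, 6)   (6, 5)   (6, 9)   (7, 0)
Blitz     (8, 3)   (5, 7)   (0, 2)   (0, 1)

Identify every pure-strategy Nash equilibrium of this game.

(Light, Blitz) and (Moderate, Moderate) and (Heavy, Heavy)

Brand 1 against Light: payoffs 4, 5, 0, 8 → best response Blitz.
Brand 1 against Moderate: payoffs 1, 9, 6, 5 → best response Moderate.
Brand 1 against Heavy: payoffs 4, 1, 6, 0 → best response Heavy.
Brand 1 against Blitz: payoffs 8, 1, 7, 0 → best response Light.
Brand 2 against Light: payoffs 1, 3, 5, 9 → best response Blitz.
Brand 2 against Moderate: payoffs 7, 8, 1, 5 → best response Moderate.
Brand 2 against Heavy: payoffs 6, 5, 9, 0 → best response Heavy.
Brand 2 against Blitz: payoffs 3, 7, 2, 1 → best response Moderate.
Mutual best responses: (Light, Blitz); (Moderate, Moderate); (Heavy, Heavy).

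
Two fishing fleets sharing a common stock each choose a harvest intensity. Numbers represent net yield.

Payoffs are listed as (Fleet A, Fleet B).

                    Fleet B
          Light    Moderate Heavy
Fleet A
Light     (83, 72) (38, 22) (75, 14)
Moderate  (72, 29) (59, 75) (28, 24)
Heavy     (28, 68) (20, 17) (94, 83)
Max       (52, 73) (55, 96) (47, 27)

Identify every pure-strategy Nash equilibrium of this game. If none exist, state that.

Pure-strategy Nash equilibria: (Light, Light); (Moderate, Moderate); (Heavy, Heavy)

(Light, Light): Fleet A gets 83, best alternative 72; Fleet B gets 72, best alternative 22. No profitable deviation — NE.
(Light, Moderate): Fleet A can switch to Moderate (38 → 59). Not NE.
(Light, Heavy): Fleet A can switch to Heavy (75 → 94). Not NE.
(Moderate, Light): Fleet A can switch to Light (72 → 83). Not NE.
(Moderate, Moderate): Fleet A gets 59, best alternative 55; Fleet B gets 75, best alternative 29. No profitable deviation — NE.
(Moderate, Heavy): Fleet A can switch to Light (28 → 75). Not NE.
(Heavy, Light): Fleet A can switch to Light (28 → 83). Not NE.
(Heavy, Moderate): Fleet A can switch to Light (20 → 38). Not NE.
(Heavy, Heavy): Fleet A gets 94, best alternative 75; Fleet B gets 83, best alternative 68. No profitable deviation — NE.
(Max, Light): Fleet A can switch to Light (52 → 83). Not NE.
(Max, Moderate): Fleet A can switch to Moderate (55 → 59). Not NE.
(The remaining 1 profile has a profitable deviation by the same check.)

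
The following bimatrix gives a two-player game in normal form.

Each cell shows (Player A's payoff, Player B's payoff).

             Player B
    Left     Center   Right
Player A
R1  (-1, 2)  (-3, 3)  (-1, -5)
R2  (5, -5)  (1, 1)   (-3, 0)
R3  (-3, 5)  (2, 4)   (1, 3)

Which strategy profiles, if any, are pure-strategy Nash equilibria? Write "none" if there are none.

This game has no pure Nash equilibrium.

Player A against Left: payoffs -1, 5, -3 → best response R2.
Player A against Center: payoffs -3, 1, 2 → best response R3.
Player A against Right: payoffs -1, -3, 1 → best response R3.
Player B against R1: payoffs 2, 3, -5 → best response Center.
Player B against R2: payoffs -5, 1, 0 → best response Center.
Player B against R3: payoffs 5, 4, 3 → best response Left.
No profile is a mutual best response for all players.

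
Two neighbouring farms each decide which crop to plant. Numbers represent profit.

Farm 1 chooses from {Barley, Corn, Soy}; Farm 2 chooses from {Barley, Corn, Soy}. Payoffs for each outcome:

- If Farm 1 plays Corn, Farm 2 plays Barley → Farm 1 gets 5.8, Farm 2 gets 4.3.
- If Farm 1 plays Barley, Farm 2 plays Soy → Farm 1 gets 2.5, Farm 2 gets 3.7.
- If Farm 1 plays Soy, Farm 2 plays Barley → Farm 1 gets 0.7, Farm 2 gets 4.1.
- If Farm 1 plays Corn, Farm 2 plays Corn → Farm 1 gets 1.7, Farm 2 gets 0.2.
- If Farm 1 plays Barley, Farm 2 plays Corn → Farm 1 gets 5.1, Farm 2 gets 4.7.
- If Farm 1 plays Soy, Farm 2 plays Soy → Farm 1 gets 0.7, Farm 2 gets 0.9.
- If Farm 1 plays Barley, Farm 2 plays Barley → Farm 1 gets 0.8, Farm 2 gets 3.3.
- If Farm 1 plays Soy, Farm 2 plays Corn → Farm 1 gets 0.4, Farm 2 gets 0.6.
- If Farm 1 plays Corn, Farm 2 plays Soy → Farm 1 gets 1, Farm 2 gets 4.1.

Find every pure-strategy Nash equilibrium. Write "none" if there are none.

The pure Nash equilibria are (Barley, Corn), (Corn, Barley).

(Barley, Barley): Farm 1 can switch to Corn (0.8 → 5.8). Not NE.
(Barley, Corn): Farm 1 gets 5.1, best alternative 1.7; Farm 2 gets 4.7, best alternative 3.7. No profitable deviation — NE.
(Barley, Soy): Farm 2 can switch to Corn (3.7 → 4.7). Not NE.
(Corn, Barley): Farm 1 gets 5.8, best alternative 0.8; Farm 2 gets 4.3, best alternative 4.1. No profitable deviation — NE.
(Corn, Corn): Farm 1 can switch to Barley (1.7 → 5.1). Not NE.
(Corn, Soy): Farm 1 can switch to Barley (1 → 2.5). Not NE.
(Soy, Barley): Farm 1 can switch to Barley (0.7 → 0.8). Not NE.
(Soy, Corn): Farm 1 can switch to Barley (0.4 → 5.1). Not NE.
(Soy, Soy): Farm 1 can switch to Barley (0.7 → 2.5). Not NE.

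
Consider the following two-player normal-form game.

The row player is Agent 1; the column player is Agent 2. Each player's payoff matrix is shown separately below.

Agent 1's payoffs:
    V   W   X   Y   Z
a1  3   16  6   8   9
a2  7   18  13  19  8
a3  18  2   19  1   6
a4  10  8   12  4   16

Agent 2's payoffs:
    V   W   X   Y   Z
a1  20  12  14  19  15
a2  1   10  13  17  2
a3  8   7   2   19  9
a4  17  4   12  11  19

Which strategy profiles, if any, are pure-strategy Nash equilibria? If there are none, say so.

(a1, V): Agent 1 can switch to a2 (3 → 7). Not NE.
(a1, W): Agent 1 can switch to a2 (16 → 18). Not NE.
(a1, X): Agent 1 can switch to a2 (6 → 13). Not NE.
(a1, Y): Agent 1 can switch to a2 (8 → 19). Not NE.
(a1, Z): Agent 1 can switch to a4 (9 → 16). Not NE.
(a2, V): Agent 1 can switch to a3 (7 → 18). Not NE.
(a2, W): Agent 2 can switch to X (10 → 13). Not NE.
(a2, X): Agent 1 can switch to a3 (13 → 19). Not NE.
(a2, Y): Agent 1 gets 19, best alternative 8; Agent 2 gets 17, best alternative 13. No profitable deviation — NE.
(a2, Z): Agent 1 can switch to a1 (8 → 9). Not NE.
(a3, V): Agent 2 can switch to Y (8 → 19). Not NE.
(a3, W): Agent 1 can switch to a1 (2 → 16). Not NE.
(a3, X): Agent 2 can switch to V (2 → 8). Not NE.
(a4, Z): Agent 1 gets 16, best alternative 9; Agent 2 gets 19, best alternative 17. No profitable deviation — NE.
(The remaining 6 profiles each have a profitable deviation by the same check.)

(a2, Y); (a4, Z)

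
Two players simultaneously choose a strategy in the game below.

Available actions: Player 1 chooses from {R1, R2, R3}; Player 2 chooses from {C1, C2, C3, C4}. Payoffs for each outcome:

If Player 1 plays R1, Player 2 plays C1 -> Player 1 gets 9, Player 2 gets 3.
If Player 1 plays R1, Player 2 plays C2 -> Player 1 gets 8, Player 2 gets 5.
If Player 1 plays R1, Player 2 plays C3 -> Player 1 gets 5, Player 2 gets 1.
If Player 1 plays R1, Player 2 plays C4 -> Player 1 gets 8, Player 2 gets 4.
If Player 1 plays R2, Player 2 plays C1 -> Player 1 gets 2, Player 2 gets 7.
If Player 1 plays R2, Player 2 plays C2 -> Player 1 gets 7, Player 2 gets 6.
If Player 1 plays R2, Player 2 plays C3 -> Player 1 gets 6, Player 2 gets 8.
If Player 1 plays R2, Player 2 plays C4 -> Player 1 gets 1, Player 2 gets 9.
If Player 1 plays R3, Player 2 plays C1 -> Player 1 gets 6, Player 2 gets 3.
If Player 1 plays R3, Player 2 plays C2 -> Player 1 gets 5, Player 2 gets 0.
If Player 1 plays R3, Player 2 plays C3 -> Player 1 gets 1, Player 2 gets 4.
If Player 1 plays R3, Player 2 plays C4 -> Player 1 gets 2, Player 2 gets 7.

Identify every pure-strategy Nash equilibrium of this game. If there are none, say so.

The unique pure-strategy Nash equilibrium is (R1, C2).

(R1, C1): Player 2 can switch to C2 (3 → 5). Not NE.
(R1, C2): Player 1 gets 8, best alternative 7; Player 2 gets 5, best alternative 4. No profitable deviation — NE.
(R1, C3): Player 1 can switch to R2 (5 → 6). Not NE.
(R1, C4): Player 2 can switch to C2 (4 → 5). Not NE.
(R2, C1): Player 1 can switch to R1 (2 → 9). Not NE.
(R2, C2): Player 1 can switch to R1 (7 → 8). Not NE.
(R2, C3): Player 2 can switch to C4 (8 → 9). Not NE.
(R2, C4): Player 1 can switch to R1 (1 → 8). Not NE.
(R3, C1): Player 1 can switch to R1 (6 → 9). Not NE.
(R3, C2): Player 1 can switch to R1 (5 → 8). Not NE.
(R3, C3): Player 1 can switch to R1 (1 → 5). Not NE.
(The remaining 1 profile has a profitable deviation by the same check.)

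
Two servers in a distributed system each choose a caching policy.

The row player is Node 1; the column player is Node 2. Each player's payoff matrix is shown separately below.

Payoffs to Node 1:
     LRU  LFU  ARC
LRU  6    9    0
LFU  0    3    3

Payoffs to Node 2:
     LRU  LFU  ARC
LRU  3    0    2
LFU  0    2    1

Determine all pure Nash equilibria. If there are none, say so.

Node 1 against LRU: payoffs 6, 0 → best response LRU.
Node 1 against LFU: payoffs 9, 3 → best response LRU.
Node 1 against ARC: payoffs 0, 3 → best response LFU.
Node 2 against LRU: payoffs 3, 0, 2 → best response LRU.
Node 2 against LFU: payoffs 0, 2, 1 → best response LFU.
Mutual best responses: (LRU, LRU).

(LRU, LRU)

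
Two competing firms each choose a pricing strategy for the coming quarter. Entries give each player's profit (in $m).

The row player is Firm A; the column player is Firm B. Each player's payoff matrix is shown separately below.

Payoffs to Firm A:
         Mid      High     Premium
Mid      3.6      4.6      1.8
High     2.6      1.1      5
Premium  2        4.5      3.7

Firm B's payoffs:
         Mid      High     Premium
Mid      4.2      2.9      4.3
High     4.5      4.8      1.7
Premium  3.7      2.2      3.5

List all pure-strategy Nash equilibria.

This game has no pure Nash equilibrium.

Mark each player's best response to every combination of opponents' strategies; a profile where every player is best-responding is a pure Nash equilibrium.
Firm A against Mid: payoffs 3.6, 2.6, 2 → best response Mid.
Firm A against High: payoffs 4.6, 1.1, 4.5 → best response Mid.
Firm A against Premium: payoffs 1.8, 5, 3.7 → best response High.
Firm B against Mid: payoffs 4.2, 2.9, 4.3 → best response Premium.
Firm B against High: payoffs 4.5, 4.8, 1.7 → best response High.
Firm B against Premium: payoffs 3.7, 2.2, 3.5 → best response Mid.
No profile is a mutual best response for all players.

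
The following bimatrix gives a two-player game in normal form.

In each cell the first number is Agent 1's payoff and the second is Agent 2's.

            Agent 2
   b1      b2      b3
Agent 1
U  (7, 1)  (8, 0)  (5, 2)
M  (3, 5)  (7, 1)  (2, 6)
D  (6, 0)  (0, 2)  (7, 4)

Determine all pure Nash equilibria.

(D, b3)

Agent 1 against b1: payoffs 7, 3, 6 → best response U.
Agent 1 against b2: payoffs 8, 7, 0 → best response U.
Agent 1 against b3: payoffs 5, 2, 7 → best response D.
Agent 2 against U: payoffs 1, 0, 2 → best response b3.
Agent 2 against M: payoffs 5, 1, 6 → best response b3.
Agent 2 against D: payoffs 0, 2, 4 → best response b3.
Mutual best responses: (D, b3).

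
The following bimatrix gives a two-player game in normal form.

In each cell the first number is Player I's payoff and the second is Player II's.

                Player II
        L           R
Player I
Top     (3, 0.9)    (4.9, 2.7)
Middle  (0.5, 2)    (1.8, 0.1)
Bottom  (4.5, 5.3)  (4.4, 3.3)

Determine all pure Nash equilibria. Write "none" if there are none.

(Top, L): Player I can switch to Bottom (3 → 4.5). Not NE.
(Top, R): Player I gets 4.9, best alternative 4.4; Player II gets 2.7, best alternative 0.9. No profitable deviation — NE.
(Middle, L): Player I can switch to Top (0.5 → 3). Not NE.
(Middle, R): Player I can switch to Top (1.8 → 4.9). Not NE.
(Bottom, L): Player I gets 4.5, best alternative 3; Player II gets 5.3, best alternative 3.3. No profitable deviation — NE.
(Bottom, R): Player I can switch to Top (4.4 → 4.9). Not NE.

(Top, R); (Bottom, L)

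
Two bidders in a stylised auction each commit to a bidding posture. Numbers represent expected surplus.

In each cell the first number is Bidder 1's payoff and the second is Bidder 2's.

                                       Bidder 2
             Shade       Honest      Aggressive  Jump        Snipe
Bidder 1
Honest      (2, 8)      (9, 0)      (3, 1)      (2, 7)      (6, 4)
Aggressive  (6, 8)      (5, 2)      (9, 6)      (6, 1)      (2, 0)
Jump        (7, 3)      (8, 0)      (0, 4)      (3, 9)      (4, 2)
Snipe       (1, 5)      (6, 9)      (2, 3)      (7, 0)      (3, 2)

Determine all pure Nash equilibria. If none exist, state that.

Bidder 1 against Shade: payoffs 2, 6, 7, 1 → best response Jump.
Bidder 1 against Honest: payoffs 9, 5, 8, 6 → best response Honest.
Bidder 1 against Aggressive: payoffs 3, 9, 0, 2 → best response Aggressive.
Bidder 1 against Jump: payoffs 2, 6, 3, 7 → best response Snipe.
Bidder 1 against Snipe: payoffs 6, 2, 4, 3 → best response Honest.
Bidder 2 against Honest: payoffs 8, 0, 1, 7, 4 → best response Shade.
Bidder 2 against Aggressive: payoffs 8, 2, 6, 1, 0 → best response Shade.
Bidder 2 against Jump: payoffs 3, 0, 4, 9, 2 → best response Jump.
Bidder 2 against Snipe: payoffs 5, 9, 3, 0, 2 → best response Honest.
No profile is a mutual best response for all players.

No pure-strategy Nash equilibrium.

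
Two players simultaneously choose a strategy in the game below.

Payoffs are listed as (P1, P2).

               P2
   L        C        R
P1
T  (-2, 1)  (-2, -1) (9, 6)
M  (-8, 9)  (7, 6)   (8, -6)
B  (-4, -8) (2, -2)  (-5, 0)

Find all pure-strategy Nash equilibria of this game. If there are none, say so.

The unique pure-strategy Nash equilibrium is (T, R).

P1 against L: payoffs -2, -8, -4 → best response T.
P1 against C: payoffs -2, 7, 2 → best response M.
P1 against R: payoffs 9, 8, -5 → best response T.
P2 against T: payoffs 1, -1, 6 → best response R.
P2 against M: payoffs 9, 6, -6 → best response L.
P2 against B: payoffs -8, -2, 0 → best response R.
Mutual best responses: (T, R).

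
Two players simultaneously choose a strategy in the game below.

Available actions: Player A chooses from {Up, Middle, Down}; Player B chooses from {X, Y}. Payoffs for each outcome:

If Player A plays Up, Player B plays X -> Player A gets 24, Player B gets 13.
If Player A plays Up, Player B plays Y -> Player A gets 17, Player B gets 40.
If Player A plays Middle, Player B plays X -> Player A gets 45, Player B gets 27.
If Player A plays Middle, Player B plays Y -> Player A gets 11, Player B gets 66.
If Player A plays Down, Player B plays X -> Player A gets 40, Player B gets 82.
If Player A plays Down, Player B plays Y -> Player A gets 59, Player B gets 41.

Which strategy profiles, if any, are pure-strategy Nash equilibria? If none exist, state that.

(Up, X): Player A can switch to Middle (24 → 45). Not NE.
(Up, Y): Player A can switch to Down (17 → 59). Not NE.
(Middle, X): Player B can switch to Y (27 → 66). Not NE.
(Middle, Y): Player A can switch to Up (11 → 17). Not NE.
(Down, X): Player A can switch to Middle (40 → 45). Not NE.
(Down, Y): Player B can switch to X (41 → 82). Not NE.

There is no pure-strategy Nash equilibrium.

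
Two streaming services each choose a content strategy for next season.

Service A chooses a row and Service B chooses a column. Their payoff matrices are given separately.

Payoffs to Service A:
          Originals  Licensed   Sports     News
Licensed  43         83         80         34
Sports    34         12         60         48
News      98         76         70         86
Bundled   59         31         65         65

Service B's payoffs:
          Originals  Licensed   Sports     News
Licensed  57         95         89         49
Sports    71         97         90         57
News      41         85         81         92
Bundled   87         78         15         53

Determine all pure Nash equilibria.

(Licensed, Originals): Service A can switch to News (43 → 98). Not NE.
(Licensed, Licensed): Service A gets 83, best alternative 76; Service B gets 95, best alternative 89. No profitable deviation — NE.
(Licensed, Sports): Service B can switch to Licensed (89 → 95). Not NE.
(Licensed, News): Service A can switch to Sports (34 → 48). Not NE.
(Sports, Originals): Service A can switch to Licensed (34 → 43). Not NE.
(Sports, Licensed): Service A can switch to Licensed (12 → 83). Not NE.
(Sports, Sports): Service A can switch to Licensed (60 → 80). Not NE.
(Sports, News): Service A can switch to News (48 → 86). Not NE.
(News, Originals): Service B can switch to Licensed (41 → 85). Not NE.
(News, Licensed): Service A can switch to Licensed (76 → 83). Not NE.
(News, Sports): Service A can switch to Licensed (70 → 80). Not NE.
(News, News): Service A gets 86, best alternative 65; Service B gets 92, best alternative 85. No profitable deviation — NE.
(Bundled, Originals): Service A can switch to News (59 → 98). Not NE.
(Bundled, Licensed): Service A can switch to Licensed (31 → 83). Not NE.
(The remaining 2 profiles each have a profitable deviation by the same check.)

The pure Nash equilibria are (Licensed, Licensed), (News, News).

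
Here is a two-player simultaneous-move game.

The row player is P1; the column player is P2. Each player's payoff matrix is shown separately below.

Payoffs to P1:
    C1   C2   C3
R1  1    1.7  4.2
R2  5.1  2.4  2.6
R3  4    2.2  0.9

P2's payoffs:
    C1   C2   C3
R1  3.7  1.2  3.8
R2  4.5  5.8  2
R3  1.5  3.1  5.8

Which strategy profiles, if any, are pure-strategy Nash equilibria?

The pure Nash equilibria are (R1, C3), (R2, C2).

P1 against C1: payoffs 1, 5.1, 4 → best response R2.
P1 against C2: payoffs 1.7, 2.4, 2.2 → best response R2.
P1 against C3: payoffs 4.2, 2.6, 0.9 → best response R1.
P2 against R1: payoffs 3.7, 1.2, 3.8 → best response C3.
P2 against R2: payoffs 4.5, 5.8, 2 → best response C2.
P2 against R3: payoffs 1.5, 3.1, 5.8 → best response C3.
Mutual best responses: (R1, C3); (R2, C2).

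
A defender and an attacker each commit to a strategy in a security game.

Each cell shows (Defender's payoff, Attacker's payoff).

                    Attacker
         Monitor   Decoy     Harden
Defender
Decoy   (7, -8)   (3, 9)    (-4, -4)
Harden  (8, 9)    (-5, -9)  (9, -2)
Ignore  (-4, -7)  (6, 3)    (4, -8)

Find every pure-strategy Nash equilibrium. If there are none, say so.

The pure Nash equilibria are (Harden, Monitor), (Ignore, Decoy).

(Decoy, Monitor): Defender can switch to Harden (7 → 8). Not NE.
(Decoy, Decoy): Defender can switch to Ignore (3 → 6). Not NE.
(Decoy, Harden): Defender can switch to Harden (-4 → 9). Not NE.
(Harden, Monitor): Defender gets 8, best alternative 7; Attacker gets 9, best alternative -2. No profitable deviation — NE.
(Harden, Decoy): Defender can switch to Decoy (-5 → 3). Not NE.
(Harden, Harden): Attacker can switch to Monitor (-2 → 9). Not NE.
(Ignore, Monitor): Defender can switch to Decoy (-4 → 7). Not NE.
(Ignore, Decoy): Defender gets 6, best alternative 3; Attacker gets 3, best alternative -7. No profitable deviation — NE.
(The remaining 1 profile has a profitable deviation by the same check.)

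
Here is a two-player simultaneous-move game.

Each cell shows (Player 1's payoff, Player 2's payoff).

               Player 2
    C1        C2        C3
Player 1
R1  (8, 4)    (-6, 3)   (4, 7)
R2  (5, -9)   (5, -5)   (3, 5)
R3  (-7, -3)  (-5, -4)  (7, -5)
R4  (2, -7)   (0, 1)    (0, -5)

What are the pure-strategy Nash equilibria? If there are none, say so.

For each strategy profile, look for a profitable unilateral deviation.
(R1, C1): Player 2 can switch to C3 (4 → 7). Not NE.
(R1, C2): Player 1 can switch to R2 (-6 → 5). Not NE.
(R1, C3): Player 1 can switch to R3 (4 → 7). Not NE.
(R2, C1): Player 1 can switch to R1 (5 → 8). Not NE.
(R2, C2): Player 2 can switch to C3 (-5 → 5). Not NE.
(R2, C3): Player 1 can switch to R1 (3 → 4). Not NE.
(The remaining 6 profiles each have a profitable deviation by the same check.)

There is no pure-strategy Nash equilibrium.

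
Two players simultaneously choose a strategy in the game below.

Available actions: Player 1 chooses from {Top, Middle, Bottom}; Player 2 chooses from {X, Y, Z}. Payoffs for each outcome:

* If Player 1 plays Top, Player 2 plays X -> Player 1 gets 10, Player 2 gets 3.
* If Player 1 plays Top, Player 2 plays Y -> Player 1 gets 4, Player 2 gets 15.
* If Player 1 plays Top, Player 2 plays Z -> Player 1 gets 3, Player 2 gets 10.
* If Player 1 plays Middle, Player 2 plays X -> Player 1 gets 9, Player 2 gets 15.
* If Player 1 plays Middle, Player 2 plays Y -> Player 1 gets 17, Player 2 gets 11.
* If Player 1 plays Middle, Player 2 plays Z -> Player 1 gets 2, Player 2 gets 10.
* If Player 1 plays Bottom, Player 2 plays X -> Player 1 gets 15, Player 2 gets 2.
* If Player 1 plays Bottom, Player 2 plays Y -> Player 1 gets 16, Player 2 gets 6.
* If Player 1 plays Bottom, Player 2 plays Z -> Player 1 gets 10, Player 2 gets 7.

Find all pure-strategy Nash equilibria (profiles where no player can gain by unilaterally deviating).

For each player, find the best response to each opponent profile; mutual best responses are the pure NE.
Player 1 against X: payoffs 10, 9, 15 → best response Bottom.
Player 1 against Y: payoffs 4, 17, 16 → best response Middle.
Player 1 against Z: payoffs 3, 2, 10 → best response Bottom.
Player 2 against Top: payoffs 3, 15, 10 → best response Y.
Player 2 against Middle: payoffs 15, 11, 10 → best response X.
Player 2 against Bottom: payoffs 2, 6, 7 → best response Z.
Mutual best responses: (Bottom, Z).

Pure NE: (Bottom, Z)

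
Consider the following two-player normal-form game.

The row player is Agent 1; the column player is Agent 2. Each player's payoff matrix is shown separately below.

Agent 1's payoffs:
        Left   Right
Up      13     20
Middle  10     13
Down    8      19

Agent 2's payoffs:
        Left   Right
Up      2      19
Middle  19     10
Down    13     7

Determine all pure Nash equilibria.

(Up, Right)

(Up, Left): Agent 2 can switch to Right (2 → 19). Not NE.
(Up, Right): Agent 1 gets 20, best alternative 19; Agent 2 gets 19, best alternative 2. No profitable deviation — NE.
(Middle, Left): Agent 1 can switch to Up (10 → 13). Not NE.
(Middle, Right): Agent 1 can switch to Up (13 → 20). Not NE.
(Down, Left): Agent 1 can switch to Up (8 → 13). Not NE.
(Down, Right): Agent 1 can switch to Up (19 → 20). Not NE.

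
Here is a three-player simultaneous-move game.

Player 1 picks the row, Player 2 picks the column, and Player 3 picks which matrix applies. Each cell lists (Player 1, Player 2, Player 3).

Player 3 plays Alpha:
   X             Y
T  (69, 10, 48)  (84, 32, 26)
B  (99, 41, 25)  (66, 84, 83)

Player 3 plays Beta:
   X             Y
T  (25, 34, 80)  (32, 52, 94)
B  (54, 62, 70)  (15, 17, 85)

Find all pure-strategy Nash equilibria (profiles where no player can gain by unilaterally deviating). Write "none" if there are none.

Player 1 against (X, Alpha): payoffs 69, 99 → best response B.
Player 1 against (X, Beta): payoffs 25, 54 → best response B.
Player 1 against (Y, Alpha): payoffs 84, 66 → best response T.
Player 1 against (Y, Beta): payoffs 32, 15 → best response T.
Player 2 against (T, Alpha): payoffs 10, 32 → best response Y.
Player 2 against (T, Beta): payoffs 34, 52 → best response Y.
Player 2 against (B, Alpha): payoffs 41, 84 → best response Y.
Player 2 against (B, Beta): payoffs 62, 17 → best response X.
Player 3 against (T, X): payoffs 48, 80 → best response Beta.
Player 3 against (T, Y): payoffs 26, 94 → best response Beta.
Player 3 against (B, X): payoffs 25, 70 → best response Beta.
Player 3 against (B, Y): payoffs 83, 85 → best response Beta.
Mutual best responses: (T, Y, Beta); (B, X, Beta).

(T, Y, Beta) and (B, X, Beta)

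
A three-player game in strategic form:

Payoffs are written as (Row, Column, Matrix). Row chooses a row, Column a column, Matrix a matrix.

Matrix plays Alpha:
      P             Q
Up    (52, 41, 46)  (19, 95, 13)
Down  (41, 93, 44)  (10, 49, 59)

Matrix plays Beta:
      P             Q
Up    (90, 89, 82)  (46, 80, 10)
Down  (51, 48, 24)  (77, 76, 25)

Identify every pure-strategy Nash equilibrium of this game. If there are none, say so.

(Up, P, Beta) and (Up, Q, Alpha)

Row against (P, Alpha): payoffs 52, 41 → best response Up.
Row against (P, Beta): payoffs 90, 51 → best response Up.
Row against (Q, Alpha): payoffs 19, 10 → best response Up.
Row against (Q, Beta): payoffs 46, 77 → best response Down.
Column against (Up, Alpha): payoffs 41, 95 → best response Q.
Column against (Up, Beta): payoffs 89, 80 → best response P.
Column against (Down, Alpha): payoffs 93, 49 → best response P.
Column against (Down, Beta): payoffs 48, 76 → best response Q.
Matrix against (Up, P): payoffs 46, 82 → best response Beta.
Matrix against (Up, Q): payoffs 13, 10 → best response Alpha.
Matrix against (Down, P): payoffs 44, 24 → best response Alpha.
Matrix against (Down, Q): payoffs 59, 25 → best response Alpha.
Mutual best responses: (Up, P, Beta); (Up, Q, Alpha).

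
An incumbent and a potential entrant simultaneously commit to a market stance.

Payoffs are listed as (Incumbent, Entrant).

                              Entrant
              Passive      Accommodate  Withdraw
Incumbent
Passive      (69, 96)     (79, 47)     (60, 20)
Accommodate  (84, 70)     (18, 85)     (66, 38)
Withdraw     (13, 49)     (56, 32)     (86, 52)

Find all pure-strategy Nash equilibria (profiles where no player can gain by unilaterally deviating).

(Withdraw, Withdraw)

Incumbent against Passive: payoffs 69, 84, 13 → best response Accommodate.
Incumbent against Accommodate: payoffs 79, 18, 56 → best response Passive.
Incumbent against Withdraw: payoffs 60, 66, 86 → best response Withdraw.
Entrant against Passive: payoffs 96, 47, 20 → best response Passive.
Entrant against Accommodate: payoffs 70, 85, 38 → best response Accommodate.
Entrant against Withdraw: payoffs 49, 32, 52 → best response Withdraw.
Mutual best responses: (Withdraw, Withdraw).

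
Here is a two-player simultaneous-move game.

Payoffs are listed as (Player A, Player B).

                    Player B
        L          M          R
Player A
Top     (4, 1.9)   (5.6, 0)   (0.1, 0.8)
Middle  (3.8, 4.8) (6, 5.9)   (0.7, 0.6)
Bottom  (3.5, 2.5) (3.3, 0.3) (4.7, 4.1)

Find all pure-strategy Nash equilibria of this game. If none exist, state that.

The pure Nash equilibria are (Top, L); (Middle, M); (Bottom, R).

(Top, L): Player A gets 4, best alternative 3.8; Player B gets 1.9, best alternative 0.8. No profitable deviation — NE.
(Top, M): Player A can switch to Middle (5.6 → 6). Not NE.
(Top, R): Player A can switch to Middle (0.1 → 0.7). Not NE.
(Middle, L): Player A can switch to Top (3.8 → 4). Not NE.
(Middle, M): Player A gets 6, best alternative 5.6; Player B gets 5.9, best alternative 4.8. No profitable deviation — NE.
(Middle, R): Player A can switch to Bottom (0.7 → 4.7). Not NE.
(Bottom, L): Player A can switch to Top (3.5 → 4). Not NE.
(Bottom, M): Player A can switch to Top (3.3 → 5.6). Not NE.
(Bottom, R): Player A gets 4.7, best alternative 0.7; Player B gets 4.1, best alternative 2.5. No profitable deviation — NE.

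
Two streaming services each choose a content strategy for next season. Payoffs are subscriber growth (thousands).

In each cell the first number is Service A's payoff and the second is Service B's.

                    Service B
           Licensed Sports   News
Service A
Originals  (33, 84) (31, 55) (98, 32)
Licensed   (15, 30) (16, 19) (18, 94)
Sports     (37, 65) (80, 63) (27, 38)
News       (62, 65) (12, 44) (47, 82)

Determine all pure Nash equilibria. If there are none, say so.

Service A against Licensed: payoffs 33, 15, 37, 62 → best response News.
Service A against Sports: payoffs 31, 16, 80, 12 → best response Sports.
Service A against News: payoffs 98, 18, 27, 47 → best response Originals.
Service B against Originals: payoffs 84, 55, 32 → best response Licensed.
Service B against Licensed: payoffs 30, 19, 94 → best response News.
Service B against Sports: payoffs 65, 63, 38 → best response Licensed.
Service B against News: payoffs 65, 44, 82 → best response News.
No profile is a mutual best response for all players.

none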